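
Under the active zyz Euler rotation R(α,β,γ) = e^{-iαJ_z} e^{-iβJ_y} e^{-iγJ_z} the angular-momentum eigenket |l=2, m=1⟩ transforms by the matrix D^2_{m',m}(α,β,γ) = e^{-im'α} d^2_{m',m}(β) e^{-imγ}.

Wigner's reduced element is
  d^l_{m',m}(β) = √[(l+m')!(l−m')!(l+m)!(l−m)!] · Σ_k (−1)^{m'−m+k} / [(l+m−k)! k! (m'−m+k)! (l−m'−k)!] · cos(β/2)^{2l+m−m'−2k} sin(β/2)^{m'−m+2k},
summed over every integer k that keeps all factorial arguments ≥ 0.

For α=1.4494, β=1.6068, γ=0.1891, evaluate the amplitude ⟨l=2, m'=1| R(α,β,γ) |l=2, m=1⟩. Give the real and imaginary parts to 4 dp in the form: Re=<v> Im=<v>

Re=0.0350 Im=0.5155

Split into d^2_{1,1}(β=1.6068) × two z-phases.
Half-angle: c=0.694264, s=0.719721. N=√(6·1·6·1)=6.000000
The bounds max(0,m−m')=0 and min(l+m,l−m')=1 give 2 terms
  k=0: (−1)^0·6.0000/(6)·0.6943^4·0.7197^0 = +0.232326
  k=1: (−1)^1·6.0000/(2)·0.6943^2·0.7197^2 = -0.749028
d^2_{1,1}(1.6068) = +0.232326 -0.749028 = -0.516702
Attach z-rotation phases: D = e^{-i(1)(1.4494)}·(-0.516702)·e^{-i(1)(0.1891)} = +0.034956+0.515518i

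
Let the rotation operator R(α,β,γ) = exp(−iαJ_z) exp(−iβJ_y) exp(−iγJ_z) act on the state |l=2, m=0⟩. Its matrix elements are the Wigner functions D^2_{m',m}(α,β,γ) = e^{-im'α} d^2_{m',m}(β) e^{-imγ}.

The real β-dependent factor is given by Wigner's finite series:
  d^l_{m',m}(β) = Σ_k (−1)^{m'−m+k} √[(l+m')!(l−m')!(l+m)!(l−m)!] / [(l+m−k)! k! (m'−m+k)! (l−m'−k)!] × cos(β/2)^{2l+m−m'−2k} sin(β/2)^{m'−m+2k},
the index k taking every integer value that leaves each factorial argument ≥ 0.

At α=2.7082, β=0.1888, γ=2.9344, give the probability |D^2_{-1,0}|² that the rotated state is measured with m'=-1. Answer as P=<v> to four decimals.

P=0.0510

D^2_{-1,0}(2.7082,0.1888,2.9344) = e^{-i·-1·2.7082}·d^2_{-1,0}(0.1888)·e^{-i·0·2.9344}. Compute d first:
c=cos(0.1888/2)=0.995548, s=sin(0.1888/2)=0.094260; N=√[1·6·2·2]=4.898979
k: max(0,(0)−(-1))=1 … min(2+(0),2−(-1))=2
  k=1: (−1)^0·4.8990/(2)·0.9955^3·0.0943^1 = +0.227818
  k=2: (−1)^1·4.8990/(2)·0.9955^1·0.0943^3 = -0.002042
d^2_{-1,0}(0.1888) = +0.227818 -0.002042 = +0.225776
|D^2_{-1,0}|² = |d^2_{-1,0}(β)|² = (+0.225776)² = 0.050975 (the z-rotation phases have unit modulus)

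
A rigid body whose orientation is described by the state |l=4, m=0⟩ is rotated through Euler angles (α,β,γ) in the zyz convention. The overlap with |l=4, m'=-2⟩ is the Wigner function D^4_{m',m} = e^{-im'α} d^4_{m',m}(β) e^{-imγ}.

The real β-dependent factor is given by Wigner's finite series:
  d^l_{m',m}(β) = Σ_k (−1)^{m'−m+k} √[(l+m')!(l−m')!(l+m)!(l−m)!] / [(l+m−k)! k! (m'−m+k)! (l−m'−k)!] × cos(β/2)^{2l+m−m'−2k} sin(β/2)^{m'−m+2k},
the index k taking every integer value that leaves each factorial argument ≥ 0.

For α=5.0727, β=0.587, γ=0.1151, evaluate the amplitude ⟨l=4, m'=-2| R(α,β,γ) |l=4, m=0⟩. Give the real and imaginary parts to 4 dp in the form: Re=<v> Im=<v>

Re=-0.3510 Im=-0.3083

Split into d^4_{-2,0}(β=0.587) × two z-phases.
With c≡cos(β/2)=0.957237 and s≡sin(β/2)=0.289304, N=[2·720·24·24]^{1/2}=910.735966
The bounds max(0,m−m')=2 and min(l+m,l−m')=4 give 3 terms
  k=2: (−1)^0·910.7360/(96)·0.9572^6·0.2893^2 = +0.610869
  k=3: (−1)^1·910.7360/(36)·0.9572^4·0.2893^4 = -0.148795
  k=4: (−1)^2·910.7360/(96)·0.9572^2·0.2893^6 = +0.005097
d^4_{-2,0}(0.587) = +0.610869 -0.148795 +0.005097 = +0.467171
Phases: e^{-i·(-2)·5.0727}=-0.751395-0.659852i, e^{-i·(0)·0.1151}=+1.000000+0.000000i ⇒ D=-0.351030-0.308264i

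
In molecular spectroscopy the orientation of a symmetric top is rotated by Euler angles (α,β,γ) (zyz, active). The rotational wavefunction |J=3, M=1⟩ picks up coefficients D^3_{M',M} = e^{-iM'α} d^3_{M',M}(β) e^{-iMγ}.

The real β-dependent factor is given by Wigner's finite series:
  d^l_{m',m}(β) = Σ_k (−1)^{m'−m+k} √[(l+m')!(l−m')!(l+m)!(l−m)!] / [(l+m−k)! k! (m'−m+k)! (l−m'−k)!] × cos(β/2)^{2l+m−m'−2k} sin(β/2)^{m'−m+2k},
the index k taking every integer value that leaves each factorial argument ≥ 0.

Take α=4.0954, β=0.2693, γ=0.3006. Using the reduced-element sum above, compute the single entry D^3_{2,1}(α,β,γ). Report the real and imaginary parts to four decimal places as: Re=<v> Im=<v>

First d^3_{2,1}(β=0.2693), then the phase factors e^{-i(2)α} and e^{-i(1)γ}:
c=cos(0.2693/2)=0.990948, s=sin(0.2693/2)=0.134243; N=√[120·1·24·2]=75.894664
The bounds max(0,m−m')=0 and min(l+m,l−m')=1 give 2 terms
  k=0: (−1)^1·75.8947/(24)·0.9909^5·0.1342^1 = -0.405647
  k=1: (−1)^2·75.8947/(12)·0.9909^3·0.1342^3 = +0.014889
d^3_{2,1}(0.2693) = -0.405647 +0.014889 = -0.390758
Phases: e^{-i·(2)·4.0954}=-0.330486-0.943811i, e^{-i·(1)·0.3006}=+0.955159-0.296093i ⇒ D=+0.232549+0.314027i

Re=0.2325 Im=0.3140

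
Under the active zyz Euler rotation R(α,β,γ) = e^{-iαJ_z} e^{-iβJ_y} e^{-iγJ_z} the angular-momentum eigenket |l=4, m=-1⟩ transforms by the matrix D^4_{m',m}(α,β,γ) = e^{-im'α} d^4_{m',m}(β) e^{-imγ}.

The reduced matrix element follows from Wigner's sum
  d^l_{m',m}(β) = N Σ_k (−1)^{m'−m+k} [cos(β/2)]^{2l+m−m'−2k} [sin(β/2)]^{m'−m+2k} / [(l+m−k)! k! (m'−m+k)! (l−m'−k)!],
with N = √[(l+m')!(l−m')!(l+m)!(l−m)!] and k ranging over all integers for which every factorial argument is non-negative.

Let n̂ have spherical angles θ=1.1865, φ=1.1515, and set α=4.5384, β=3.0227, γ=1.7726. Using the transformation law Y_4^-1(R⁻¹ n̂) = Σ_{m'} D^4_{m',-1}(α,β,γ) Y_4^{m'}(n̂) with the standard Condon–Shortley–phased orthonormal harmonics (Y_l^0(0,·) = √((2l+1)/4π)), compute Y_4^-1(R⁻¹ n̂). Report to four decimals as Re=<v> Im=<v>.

Need the full column D^4_{m',-1} for m'=−4..4 at α=4.5384, β=3.0227, γ=1.7726.
cos(β/2)=0.059411, sin(β/2)=0.998234
d^4_{-4,-1}: single k=3 term ⇒ +0.000006;  D = +0.000003+0.000005i
d^4_{-3,-1}: k∈[2..3] ⇒ +0.000000 -0.000164 = -0.000163;  D = +0.000155-0.000051i
d^4_{-2,-1}: k∈[1..3] ⇒ +0.000000 -0.000016 +0.002940 = +0.002924;  D = -0.000426-0.002893i
d^4_{-1,-1}: k∈[0..3] ⇒ +0.000000 -0.000001 +0.000371 -0.034925 = -0.034554;  D = -0.034541-0.000961i
d^4_{0,-1}: k∈[0..3] ⇒ -0.000000 +0.000020 -0.005577 +0.262428 = +0.256870;  D = -0.051486+0.251657i
d^4_{1,-1}: k∈[0..3] ⇒ +0.000000 -0.000371 +0.052387 -0.985956 = -0.933940;  D = +0.868766+0.342765i
d^4_{2,-1}: k∈[0..2] ⇒ -0.000010 +0.004409 -0.248961 = -0.244562;  D = -0.127784+0.208523i
d^4_{3,-1}: k∈[0..1] ⇒ +0.000164 -0.027721 = -0.027557;  D = -0.020649-0.018249i
d^4_{4,-1}: single k=0 term ⇒ -0.001555;  D = +0.001216-0.000970i
Y_4^{m'}(θ=1.1865,φ=1.1515) and Σ D·Y over m':
  (+0.0000+0.0000i)·(-0.0347+0.3250i)  (+0.0002-0.0001i)·(-0.3557+0.1151i)  (-0.0004-0.0029i)·(+0.0031+0.0034i)  (-0.0345-0.0010i)·(-0.1350+0.3028i)  (-0.0515+0.2517i)·(-0.0556+0.0000i)  (+0.8688+0.3428i)·(+0.1350+0.3028i)  (-0.1278+0.2085i)·(+0.0031-0.0034i)  (-0.0206-0.0182i)·(+0.3557+0.1151i)  (+0.0012-0.0010i)·(-0.0347-0.3250i)
Y_4^-1(R⁻¹ n̂) = +0.015956+0.276884i

Re=0.0160 Im=0.2769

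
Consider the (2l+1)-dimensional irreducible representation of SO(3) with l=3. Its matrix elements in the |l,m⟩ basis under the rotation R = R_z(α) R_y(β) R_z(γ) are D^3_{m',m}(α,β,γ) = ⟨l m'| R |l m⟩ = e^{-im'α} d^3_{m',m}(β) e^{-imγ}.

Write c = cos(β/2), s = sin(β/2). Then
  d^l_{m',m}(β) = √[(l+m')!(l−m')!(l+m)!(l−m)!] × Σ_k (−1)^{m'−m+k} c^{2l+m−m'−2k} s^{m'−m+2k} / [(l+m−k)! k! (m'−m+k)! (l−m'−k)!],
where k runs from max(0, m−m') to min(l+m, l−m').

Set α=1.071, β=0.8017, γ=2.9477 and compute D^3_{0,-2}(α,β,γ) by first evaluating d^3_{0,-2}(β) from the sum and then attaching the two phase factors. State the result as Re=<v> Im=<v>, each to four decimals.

D^3_{0,-2}(1.071,0.8017,2.9477) = e^{-i·0·1.071}·d^3_{0,-2}(0.8017)·e^{-i·-2·2.9477}. Compute d first:
c=cos(0.8017/2)=0.920730, s=sin(0.8017/2)=0.390201; N=√[6·6·1·120]=65.726707
The bounds max(0,m−m')=0 and min(l+m,l−m')=1 give 2 terms
  k=0: (−1)^2·65.7267/(12)·0.9207^4·0.3902^2 = +0.599330
  k=1: (−1)^3·65.7267/(12)·0.9207^2·0.3902^4 = -0.107641
d^3_{0,-2}(0.8017) = +0.599330 -0.107641 = +0.491689
D = (+1.000000+0.000000i)·(+0.491689)·(+0.925749-0.378139i) = +0.455180-0.185927i

Re=0.4552 Im=-0.1859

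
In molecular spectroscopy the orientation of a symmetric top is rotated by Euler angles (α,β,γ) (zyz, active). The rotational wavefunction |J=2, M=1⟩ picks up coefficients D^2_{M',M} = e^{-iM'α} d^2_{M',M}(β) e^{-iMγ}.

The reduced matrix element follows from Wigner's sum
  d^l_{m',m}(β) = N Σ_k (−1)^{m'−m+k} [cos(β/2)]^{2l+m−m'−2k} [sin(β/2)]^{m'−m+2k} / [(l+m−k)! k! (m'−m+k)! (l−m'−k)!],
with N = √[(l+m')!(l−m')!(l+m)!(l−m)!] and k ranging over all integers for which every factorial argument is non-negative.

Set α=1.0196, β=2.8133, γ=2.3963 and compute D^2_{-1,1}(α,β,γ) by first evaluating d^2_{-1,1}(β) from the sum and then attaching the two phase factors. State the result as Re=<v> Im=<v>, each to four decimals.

First d^2_{-1,1}(β=2.8133), then the phase factors e^{-i(-1)α} and e^{-i(1)γ}:
Half-angle: c=0.163410, s=0.986558. N=√(1·6·6·1)=6.000000
k∈{2,3} keeps every argument non-negative
  k=2: (−1)^0·6.0000/(2)·0.1634^2·0.9866^2 = +0.077970
  k=3: (−1)^1·6.0000/(6)·0.1634^0·0.9866^4 = -0.947307
d^2_{-1,1}(2.8133) = +0.077970 -0.947307 = -0.869338
D = (+0.523707+0.851899i)·(-0.869338)·(-0.734889-0.678187i) = -0.167678+0.853014i

Re=-0.1677 Im=0.8530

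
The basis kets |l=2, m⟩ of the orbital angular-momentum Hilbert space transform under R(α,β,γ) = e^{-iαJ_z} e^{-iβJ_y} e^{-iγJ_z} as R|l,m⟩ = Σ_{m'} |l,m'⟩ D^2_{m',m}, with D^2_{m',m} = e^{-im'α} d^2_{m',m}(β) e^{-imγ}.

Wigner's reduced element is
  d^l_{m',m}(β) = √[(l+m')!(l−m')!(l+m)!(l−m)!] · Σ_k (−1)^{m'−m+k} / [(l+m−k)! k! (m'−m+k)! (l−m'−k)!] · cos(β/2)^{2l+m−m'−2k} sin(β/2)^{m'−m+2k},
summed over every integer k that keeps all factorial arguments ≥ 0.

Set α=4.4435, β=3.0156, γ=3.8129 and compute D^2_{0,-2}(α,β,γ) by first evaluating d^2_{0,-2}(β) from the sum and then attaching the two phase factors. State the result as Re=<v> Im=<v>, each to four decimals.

First d^2_{0,-2}(β=3.0156), then the phase factors e^{-i(0)α} and e^{-i(-2)γ}:
With c≡cos(β/2)=0.062955 and s≡sin(β/2)=0.998016, N=[2·2·1·24]^{1/2}=9.797959
k∈{0} keeps every argument non-negative
  k=0: (−1)^2·9.7980/(4)·0.0630^2·0.9980^2 = +0.009670
d^2_{0,-2}(3.0156) = +0.009670
Phases: e^{-i·(0)·4.4435}=+1.000000+0.000000i, e^{-i·(-2)·3.8129}=+0.226207+0.974079i ⇒ D=+0.002187+0.009419i

Re=0.0022 Im=0.0094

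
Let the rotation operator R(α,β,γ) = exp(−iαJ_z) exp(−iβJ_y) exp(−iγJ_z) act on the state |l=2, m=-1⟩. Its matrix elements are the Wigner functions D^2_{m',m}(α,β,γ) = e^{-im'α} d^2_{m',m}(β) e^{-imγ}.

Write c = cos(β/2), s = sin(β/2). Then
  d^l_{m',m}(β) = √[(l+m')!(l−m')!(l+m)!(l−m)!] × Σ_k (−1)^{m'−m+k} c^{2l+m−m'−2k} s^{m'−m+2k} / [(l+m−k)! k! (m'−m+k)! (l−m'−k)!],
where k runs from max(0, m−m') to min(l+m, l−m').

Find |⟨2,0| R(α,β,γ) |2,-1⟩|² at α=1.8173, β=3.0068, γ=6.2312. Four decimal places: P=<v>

P=0.0266

Split into d^2_{0,-1}(β=3.0068) × two z-phases.
c=cos(3.0068/2)=0.067345, s=sin(3.0068/2)=0.997730; N=√[2·2·1·6]=4.898979
k: max(0,(-1)−(0))=0 … min(2+(-1),2−(0))=1
  k=0: (−1)^1·4.8990/(2)·0.0673^3·0.9977^1 = -0.000746
  k=1: (−1)^2·4.8990/(2)·0.0673^1·0.9977^3 = +0.163841
d^2_{0,-1}(3.0068) = -0.000746 +0.163841 = +0.163094
|D^2_{0,-1}|² = |d^2_{0,-1}(β)|² = (+0.163094)² = 0.026600 (the z-rotation phases have unit modulus)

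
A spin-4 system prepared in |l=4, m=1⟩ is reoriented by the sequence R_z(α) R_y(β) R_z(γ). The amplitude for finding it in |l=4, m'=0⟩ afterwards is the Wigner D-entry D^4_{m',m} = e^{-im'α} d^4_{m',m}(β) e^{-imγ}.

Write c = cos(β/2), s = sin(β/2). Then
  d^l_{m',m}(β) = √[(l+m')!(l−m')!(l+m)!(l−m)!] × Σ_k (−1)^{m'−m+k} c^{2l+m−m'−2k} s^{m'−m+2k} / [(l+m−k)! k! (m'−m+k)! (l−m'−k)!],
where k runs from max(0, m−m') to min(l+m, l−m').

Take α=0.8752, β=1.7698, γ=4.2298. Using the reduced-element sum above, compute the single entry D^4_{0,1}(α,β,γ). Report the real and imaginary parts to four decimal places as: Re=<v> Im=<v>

First d^4_{0,1}(β=1.7698), then the phase factors e^{-i(0)α} and e^{-i(1)γ}:
With c≡cos(β/2)=0.633367 and s≡sin(β/2)=0.773852, N=[24·24·120·6]^{1/2}=643.987578
Admissible k: 1..4 (factorial args all ≥0)
  k=1: (−1)^0·643.9876/(144)·0.6334^7·0.7739^1 = +0.141501
  k=2: (−1)^1·643.9876/(24)·0.6334^5·0.7739^3 = -1.267407
  k=3: (−1)^2·643.9876/(24)·0.6334^3·0.7739^5 = +1.891999
  k=4: (−1)^3·643.9876/(144)·0.6334^1·0.7739^7 = -0.470733
d^4_{0,1}(1.7698) = +0.141501 -1.267407 +1.891999 -0.470733 = +0.295360
D = (+1.000000+0.000000i)·(+0.295360)·(-0.464074+0.885796i) = -0.137069+0.261629i

Re=-0.1371 Im=0.2616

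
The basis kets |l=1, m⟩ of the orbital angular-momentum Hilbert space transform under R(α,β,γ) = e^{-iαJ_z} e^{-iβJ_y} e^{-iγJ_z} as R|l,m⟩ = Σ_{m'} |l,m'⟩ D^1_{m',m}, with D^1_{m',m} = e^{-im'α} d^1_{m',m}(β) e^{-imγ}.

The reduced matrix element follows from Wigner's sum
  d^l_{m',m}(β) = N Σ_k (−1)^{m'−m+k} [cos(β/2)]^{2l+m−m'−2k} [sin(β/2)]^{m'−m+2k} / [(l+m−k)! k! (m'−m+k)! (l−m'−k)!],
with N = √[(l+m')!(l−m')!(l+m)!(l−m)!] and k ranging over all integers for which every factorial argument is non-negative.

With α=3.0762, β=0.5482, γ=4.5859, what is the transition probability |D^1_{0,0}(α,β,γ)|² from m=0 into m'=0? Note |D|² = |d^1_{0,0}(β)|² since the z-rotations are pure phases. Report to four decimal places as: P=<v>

P=0.7284

D^1_{0,0}(3.0762,0.5482,4.5859) = e^{-i·0·3.0762}·d^1_{0,0}(0.5482)·e^{-i·0·4.5859}. Compute d first:
Half-angle: c=0.962669, s=0.270681. N=√(1·1·1·1)=1.000000
Admissible k: 0..1 (factorial args all ≥0)
  k=0: (−1)^0·1.0000/(1)·0.9627^2·0.2707^0 = +0.926732
  k=1: (−1)^1·1.0000/(1)·0.9627^0·0.2707^2 = -0.073268
d^1_{0,0}(0.5482) = +0.926732 -0.073268 = +0.853464
|D^1_{0,0}|² = |d^1_{0,0}(β)|² = (+0.853464)² = 0.728401 (the z-rotation phases have unit modulus)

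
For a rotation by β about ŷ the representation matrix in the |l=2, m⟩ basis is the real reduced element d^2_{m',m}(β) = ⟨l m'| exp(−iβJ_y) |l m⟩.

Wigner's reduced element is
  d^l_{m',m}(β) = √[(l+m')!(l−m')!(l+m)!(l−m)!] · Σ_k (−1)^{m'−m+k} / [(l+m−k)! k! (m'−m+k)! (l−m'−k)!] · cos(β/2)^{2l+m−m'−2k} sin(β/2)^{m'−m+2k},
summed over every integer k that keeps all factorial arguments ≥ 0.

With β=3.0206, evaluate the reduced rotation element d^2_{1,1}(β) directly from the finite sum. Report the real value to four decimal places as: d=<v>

d=-0.0109

d^2_{1,1}(β=3.0206) via Wigner's sum:
Half-angle: c=0.060459, s=0.998171. N=√(6·1·6·1)=6.000000
k: max(0,(1)−(1))=0 … min(2+(1),2−(1))=1
  k=0: (−1)^0·6.0000/(6)·0.0605^4·0.9982^0 = +0.000013
  k=1: (−1)^1·6.0000/(2)·0.0605^2·0.9982^2 = -0.010926
d^2_{1,1}(3.0206) = +0.000013 -0.010926 = -0.010913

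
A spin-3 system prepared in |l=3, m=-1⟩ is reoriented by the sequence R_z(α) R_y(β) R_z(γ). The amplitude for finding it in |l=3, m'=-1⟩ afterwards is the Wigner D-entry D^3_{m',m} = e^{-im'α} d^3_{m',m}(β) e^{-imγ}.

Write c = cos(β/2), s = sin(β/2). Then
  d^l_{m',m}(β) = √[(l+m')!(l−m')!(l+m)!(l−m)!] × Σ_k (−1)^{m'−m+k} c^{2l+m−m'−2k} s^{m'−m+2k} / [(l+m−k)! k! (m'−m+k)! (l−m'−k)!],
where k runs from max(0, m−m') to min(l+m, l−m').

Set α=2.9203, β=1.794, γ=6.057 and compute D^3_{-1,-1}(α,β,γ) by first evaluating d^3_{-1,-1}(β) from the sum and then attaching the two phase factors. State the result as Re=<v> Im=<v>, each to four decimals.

D^3_{-1,-1}(2.9203,1.794,6.057) = e^{-i·-1·2.9203}·d^3_{-1,-1}(1.794)·e^{-i·-1·6.057}. Compute d first:
Half-angle: c=0.623957, s=0.781459. N=√(2·24·2·24)=48.000000
Admissible k: 0..2 (factorial args all ≥0)
  k=0: (−1)^0·48.0000/(48)·0.6240^6·0.7815^0 = +0.059010
  k=1: (−1)^1·48.0000/(6)·0.6240^4·0.7815^2 = -0.740493
  k=2: (−1)^2·48.0000/(8)·0.6240^2·0.7815^4 = +0.871133
d^3_{-1,-1}(1.794) = +0.059010 -0.740493 +0.871133 = +0.189651
D = (-0.975615+0.219491i)·(+0.189651)·(+0.974529-0.224262i) = -0.170978+0.082061i

Re=-0.1710 Im=0.0821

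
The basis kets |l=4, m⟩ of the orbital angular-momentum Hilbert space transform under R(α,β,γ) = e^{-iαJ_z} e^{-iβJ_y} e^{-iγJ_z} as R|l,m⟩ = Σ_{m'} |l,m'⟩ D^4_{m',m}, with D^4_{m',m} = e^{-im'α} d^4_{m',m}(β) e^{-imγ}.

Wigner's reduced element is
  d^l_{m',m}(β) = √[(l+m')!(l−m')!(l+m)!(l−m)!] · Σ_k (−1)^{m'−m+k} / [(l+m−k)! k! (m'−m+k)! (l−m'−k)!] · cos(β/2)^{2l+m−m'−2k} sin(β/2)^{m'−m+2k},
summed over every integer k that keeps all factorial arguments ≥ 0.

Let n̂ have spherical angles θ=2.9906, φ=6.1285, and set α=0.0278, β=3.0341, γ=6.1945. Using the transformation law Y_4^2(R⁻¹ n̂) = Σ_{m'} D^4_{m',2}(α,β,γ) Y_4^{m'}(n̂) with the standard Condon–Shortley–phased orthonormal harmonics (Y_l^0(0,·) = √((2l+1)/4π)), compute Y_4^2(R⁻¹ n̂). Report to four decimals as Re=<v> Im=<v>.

Re=0.0011 Im=0.0047

Need the full column D^4_{m',2} for m'=−4..4 at α=0.0278, β=3.0341, γ=6.1945.
cos(β/2)=0.053720, sin(β/2)=0.998556
d^4_{-4,2}: single k=6 term ⇒ +0.015139;  D = +0.014513+0.004308i
d^4_{-3,2}: k∈[5..6] ⇒ +0.001728 -0.198981 = -0.197253;  D = -0.190584-0.050857i
d^4_{-2,2}: k∈[4..6] ⇒ +0.000124 -0.034332 +0.988506 = +0.954299;  D = +0.928518+0.220318i
d^4_{-1,2}: k∈[3..5] ⇒ +0.000006 -0.003265 +0.225623 = +0.222364;  D = +0.217700+0.045303i
d^4_{0,2}: k∈[2..4] ⇒ +0.000000 -0.000209 +0.027142 = +0.026932;  D = +0.026510+0.004752i
d^4_{1,2}: k∈[1..3] ⇒ +0.000000 -0.000009 +0.002177 = +0.002167;  D = +0.002143+0.000323i
d^4_{2,2}: k∈[0..2] ⇒ +0.000000 -0.000000 +0.000124 = +0.000124;  D = +0.000123+0.000015i
d^4_{3,2}: k∈[0..1] ⇒ -0.000000 +0.000005 = +0.000005;  D = +0.000005+0.000000i
d^4_{4,2}: single k=0 term ⇒ +0.000000;  D = +0.000000+0.000000i
Y_4^{m'}(θ=2.9906,φ=6.1285) and Σ D·Y over m':
  (+0.0145+0.0043i)·(+0.0002+0.0001i)  (-0.1906-0.0509i)·(-0.0038-0.0019i)  (+0.9285+0.2203i)·(+0.0421+0.0135i)  (+0.2177+0.0453i)·(-0.2670-0.0416i)  (+0.0265+0.0048i)·(+0.7524+0.0000i)  (+0.0021+0.0003i)·(+0.2670-0.0416i)  (+0.0001+0.0000i)·(+0.0421-0.0135i)  (+0.0000+0.0000i)·(+0.0038-0.0019i)  (+0.0000+0.0000i)·(+0.0002-0.0001i)
Y_4^2(R⁻¹ n̂) = +0.001054+0.004741i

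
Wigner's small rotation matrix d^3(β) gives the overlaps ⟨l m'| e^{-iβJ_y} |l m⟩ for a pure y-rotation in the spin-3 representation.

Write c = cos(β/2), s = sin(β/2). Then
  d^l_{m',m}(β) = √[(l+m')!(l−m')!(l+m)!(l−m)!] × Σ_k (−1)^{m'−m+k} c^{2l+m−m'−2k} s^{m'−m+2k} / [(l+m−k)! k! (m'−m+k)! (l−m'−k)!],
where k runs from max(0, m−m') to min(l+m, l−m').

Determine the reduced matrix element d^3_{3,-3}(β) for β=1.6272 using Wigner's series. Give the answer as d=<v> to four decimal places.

d^3_{3,-3}(β=1.6272) via Wigner's sum:
c=cos(1.6272/2)=0.686887, s=sin(1.6272/2)=0.726765; N=√[720·1·1·720]=720.000000
k∈{0} keeps every argument non-negative
  k=0: (−1)^6·720.0000/(720)·0.6869^0·0.7268^6 = +0.147354
d^3_{3,-3}(1.6272) = +0.147354

d=0.1474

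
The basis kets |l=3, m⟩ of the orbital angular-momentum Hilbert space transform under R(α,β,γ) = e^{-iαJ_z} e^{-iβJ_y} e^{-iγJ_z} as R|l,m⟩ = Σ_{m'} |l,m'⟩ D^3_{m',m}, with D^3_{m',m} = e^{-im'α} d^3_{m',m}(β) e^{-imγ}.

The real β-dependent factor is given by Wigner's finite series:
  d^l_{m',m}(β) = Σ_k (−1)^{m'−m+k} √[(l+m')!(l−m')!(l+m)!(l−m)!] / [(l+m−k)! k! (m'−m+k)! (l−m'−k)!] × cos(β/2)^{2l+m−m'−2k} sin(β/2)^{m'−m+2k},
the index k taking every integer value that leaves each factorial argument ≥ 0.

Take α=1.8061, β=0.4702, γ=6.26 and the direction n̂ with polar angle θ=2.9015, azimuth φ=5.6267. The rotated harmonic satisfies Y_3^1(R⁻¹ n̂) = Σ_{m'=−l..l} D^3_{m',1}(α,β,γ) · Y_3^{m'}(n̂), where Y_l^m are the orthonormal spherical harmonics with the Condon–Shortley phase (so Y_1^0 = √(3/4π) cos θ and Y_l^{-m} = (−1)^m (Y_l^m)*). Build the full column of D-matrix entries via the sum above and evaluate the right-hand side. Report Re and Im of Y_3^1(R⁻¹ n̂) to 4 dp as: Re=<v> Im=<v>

Re=-0.3159 Im=0.1621

Need the full column D^3_{m',1} for m'=−3..3 at α=1.8061, β=0.4702, γ=6.26.
cos(β/2)=0.972491, sin(β/2)=0.232940
d^3_{-3,1}: single k=4 term ⇒ +0.010784;  D = +0.007185-0.008043i
d^3_{-2,1}: k∈[3..4] ⇒ +0.073523 -0.002109 = +0.071413;  D = -0.062882-0.033848i
d^3_{-1,1}: k∈[2..4] ⇒ +0.291194 -0.022276 +0.000160 = +0.269078;  D = -0.068782+0.260138i
d^3_{0,1}: k∈[1..3] ⇒ +0.701881 -0.120810 +0.002310 = +0.583381;  D = +0.583224+0.013525i
d^3_{1,1}: k∈[0..2] ⇒ +0.845890 -0.388259 +0.016707 = +0.474338;  D = -0.099863-0.463706i
d^3_{2,1}: k∈[0..1] ⇒ -0.640726 +0.073523 = -0.567204;  D = +0.511371-0.245397i
d^3_{3,1}: single k=0 term ⇒ +0.187965;  D = +0.118589+0.145834i
Y_3^{m'}(θ=2.9015,φ=5.6267) and Σ D·Y over m':
  (+0.0072-0.0080i)·(-0.0022+0.0052i)  (-0.0629-0.0338i)·(-0.0143-0.0543i)  (-0.0688+0.2601i)·(+0.2263+0.1744i)  (+0.5832+0.0135i)·(-0.6225+0.0000i)  (-0.0999-0.4637i)·(-0.2263+0.1744i)  (+0.5114-0.2454i)·(-0.0143+0.0543i)  (+0.1186+0.1458i)·(+0.0022+0.0052i)
Y_3^1(R⁻¹ n̂) = -0.315916+0.162128i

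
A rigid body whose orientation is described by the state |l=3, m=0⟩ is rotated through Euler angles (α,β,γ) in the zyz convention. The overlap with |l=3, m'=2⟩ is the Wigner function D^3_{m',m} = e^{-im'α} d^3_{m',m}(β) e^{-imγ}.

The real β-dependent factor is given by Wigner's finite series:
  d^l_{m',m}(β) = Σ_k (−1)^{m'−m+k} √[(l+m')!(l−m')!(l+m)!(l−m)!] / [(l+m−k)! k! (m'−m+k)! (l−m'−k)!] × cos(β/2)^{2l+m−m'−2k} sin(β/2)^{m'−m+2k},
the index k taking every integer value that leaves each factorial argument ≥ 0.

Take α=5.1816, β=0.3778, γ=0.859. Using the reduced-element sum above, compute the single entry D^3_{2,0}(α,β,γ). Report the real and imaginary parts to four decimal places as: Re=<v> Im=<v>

Split into d^3_{2,0}(β=0.3778) × two z-phases.
Half-angle: c=0.982211, s=0.187779. N=√(120·1·6·6)=65.726707
k: max(0,(0)−(2))=0 … min(3+(0),3−(2))=1
  k=0: (−1)^2·65.7267/(12)·0.9822^4·0.1878^2 = +0.179752
  k=1: (−1)^3·65.7267/(12)·0.9822^2·0.1878^4 = -0.006570
d^3_{2,0}(0.3778) = +0.179752 -0.006570 = +0.173182
D = (-0.591062+0.806626i)·(+0.173182)·(+1.000000+0.000000i) = -0.102361+0.139693i

Re=-0.1024 Im=0.1397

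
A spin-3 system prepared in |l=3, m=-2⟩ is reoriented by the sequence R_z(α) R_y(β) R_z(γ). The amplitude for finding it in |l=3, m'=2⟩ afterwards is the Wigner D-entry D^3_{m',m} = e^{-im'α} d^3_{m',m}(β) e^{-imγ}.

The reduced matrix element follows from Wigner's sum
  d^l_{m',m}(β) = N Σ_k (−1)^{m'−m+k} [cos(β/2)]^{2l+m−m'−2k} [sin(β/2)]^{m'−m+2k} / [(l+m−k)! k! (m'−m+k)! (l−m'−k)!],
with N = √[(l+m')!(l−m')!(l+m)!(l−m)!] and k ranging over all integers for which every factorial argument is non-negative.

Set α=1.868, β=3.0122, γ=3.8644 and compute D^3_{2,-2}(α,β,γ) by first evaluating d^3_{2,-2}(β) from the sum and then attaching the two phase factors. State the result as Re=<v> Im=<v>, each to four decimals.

Split into d^3_{2,-2}(β=3.0122) × two z-phases.
Half-angle: c=0.064651, s=0.997908. N=√(120·1·1·120)=120.000000
Admissible k: 0..1 (factorial args all ≥0)
  k=0: (−1)^4·120.0000/(24)·0.0647^2·0.9979^4 = +0.020725
  k=1: (−1)^5·120.0000/(120)·0.0647^0·0.9979^6 = -0.987513
d^3_{2,-2}(3.0122) = +0.020725 -0.987513 = -0.966788
D = (-0.828481+0.560018i)·(-0.966788)·(+0.124855+0.992175i) = +0.637187+0.727099i

Re=0.6372 Im=0.7271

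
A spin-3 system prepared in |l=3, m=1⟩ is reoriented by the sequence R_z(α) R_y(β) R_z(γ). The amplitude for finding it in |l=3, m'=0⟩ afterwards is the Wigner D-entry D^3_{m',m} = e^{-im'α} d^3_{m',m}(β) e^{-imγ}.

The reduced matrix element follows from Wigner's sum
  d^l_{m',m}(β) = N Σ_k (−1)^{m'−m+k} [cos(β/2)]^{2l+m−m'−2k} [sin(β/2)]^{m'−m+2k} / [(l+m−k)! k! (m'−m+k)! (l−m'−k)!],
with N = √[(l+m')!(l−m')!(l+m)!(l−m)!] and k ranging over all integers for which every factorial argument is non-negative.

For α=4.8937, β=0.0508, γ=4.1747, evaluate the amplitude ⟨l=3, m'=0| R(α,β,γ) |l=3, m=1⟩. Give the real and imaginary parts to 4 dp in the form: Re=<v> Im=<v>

Re=-0.0449 Im=0.0753

First d^3_{0,1}(β=0.0508), then the phase factors e^{-i(0)α} and e^{-i(1)γ}:
Half-angle: c=0.999677, s=0.025397. N=√(6·6·24·2)=41.569219
k: max(0,(1)−(0))=1 … min(3+(1),3−(0))=3
  k=1: (−1)^0·41.5692/(12)·0.9997^5·0.0254^1 = +0.087837
  k=2: (−1)^1·41.5692/(4)·0.9997^3·0.0254^3 = -0.000170
  k=3: (−1)^2·41.5692/(12)·0.9997^1·0.0254^5 = +0.000000
d^3_{0,1}(0.0508) = +0.087837 -0.000170 +0.000000 = +0.087667
Phases: e^{-i·(0)·4.8937}=+1.000000+0.000000i, e^{-i·(1)·4.1747}=-0.512152+0.858895i ⇒ D=-0.044899+0.075297i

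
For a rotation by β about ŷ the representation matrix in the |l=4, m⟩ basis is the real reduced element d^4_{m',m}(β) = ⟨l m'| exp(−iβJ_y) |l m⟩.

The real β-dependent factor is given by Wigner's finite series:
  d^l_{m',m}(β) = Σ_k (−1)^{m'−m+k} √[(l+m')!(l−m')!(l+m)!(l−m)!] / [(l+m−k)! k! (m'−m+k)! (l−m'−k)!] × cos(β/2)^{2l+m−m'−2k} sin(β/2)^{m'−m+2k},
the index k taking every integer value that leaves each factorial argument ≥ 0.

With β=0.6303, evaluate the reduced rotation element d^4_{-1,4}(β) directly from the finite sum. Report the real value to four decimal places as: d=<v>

d^4_{-1,4}(β=0.6303) via Wigner's sum:
Half-angle: c=0.950750, s=0.309959. N=√(6·120·40320·1)=5387.986637
Admissible k: 5..5 (factorial args all ≥0)
  k=5: (−1)^0·5387.9866/(720)·0.9507^3·0.3100^5 = +0.018400
d^4_{-1,4}(0.6303) = +0.018400

d=0.0184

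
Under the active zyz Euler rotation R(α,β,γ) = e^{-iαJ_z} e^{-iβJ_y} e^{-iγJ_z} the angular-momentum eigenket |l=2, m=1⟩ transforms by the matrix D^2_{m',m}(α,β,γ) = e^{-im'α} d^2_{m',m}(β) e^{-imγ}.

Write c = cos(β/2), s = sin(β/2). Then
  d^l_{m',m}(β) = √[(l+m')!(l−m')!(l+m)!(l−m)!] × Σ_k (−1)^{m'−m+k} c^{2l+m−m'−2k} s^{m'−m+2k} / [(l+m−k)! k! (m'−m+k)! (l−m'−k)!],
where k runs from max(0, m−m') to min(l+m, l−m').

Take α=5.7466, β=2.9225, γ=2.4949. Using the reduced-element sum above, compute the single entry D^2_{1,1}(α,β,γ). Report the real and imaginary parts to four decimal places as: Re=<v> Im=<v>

Split into d^2_{1,1}(β=2.9225) × two z-phases.
c=cos(2.9225/2)=0.109327, s=sin(2.9225/2)=0.994006; N=√[6·1·6·1]=6.000000
k∈{0,1} keeps every argument non-negative
  k=0: (−1)^0·6.0000/(6)·0.1093^4·0.9940^0 = +0.000143
  k=1: (−1)^1·6.0000/(2)·0.1093^2·0.9940^2 = -0.035429
d^2_{1,1}(2.9225) = +0.000143 -0.035429 = -0.035286
Attach z-rotation phases: D = e^{-i(1)(5.7466)}·(-0.035286)·e^{-i(1)(2.4949)} = +0.013334+0.032670i

Re=0.0133 Im=0.0327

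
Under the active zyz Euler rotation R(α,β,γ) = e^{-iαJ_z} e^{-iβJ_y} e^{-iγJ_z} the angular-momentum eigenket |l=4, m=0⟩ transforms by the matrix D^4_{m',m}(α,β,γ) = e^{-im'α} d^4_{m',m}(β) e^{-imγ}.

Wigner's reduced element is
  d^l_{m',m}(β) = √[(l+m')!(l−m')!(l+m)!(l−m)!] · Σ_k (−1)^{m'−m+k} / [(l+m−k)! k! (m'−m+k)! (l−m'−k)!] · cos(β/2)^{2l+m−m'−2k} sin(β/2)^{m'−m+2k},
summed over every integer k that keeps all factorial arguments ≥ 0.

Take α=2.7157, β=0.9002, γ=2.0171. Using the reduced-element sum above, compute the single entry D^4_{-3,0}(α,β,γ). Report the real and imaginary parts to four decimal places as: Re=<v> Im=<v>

Split into d^4_{-3,0}(β=0.9002) × two z-phases.
Half-angle: c=0.900404, s=0.435056. N=√(1·5040·24·24)=1703.830978
k: max(0,(0)−(-3))=3 … min(4+(0),4−(-3))=4
  k=3: (−1)^0·1703.8310/(144)·0.9004^5·0.4351^3 = +0.576613
  k=4: (−1)^1·1703.8310/(144)·0.9004^3·0.4351^5 = -0.134617
d^4_{-3,0}(0.9002) = +0.576613 -0.134617 = +0.441996
Attach z-rotation phases: D = e^{-i(-3)(2.7157)}·(+0.441996)·e^{-i(0)(2.0171)} = -0.127710+0.423144i

Re=-0.1277 Im=0.4231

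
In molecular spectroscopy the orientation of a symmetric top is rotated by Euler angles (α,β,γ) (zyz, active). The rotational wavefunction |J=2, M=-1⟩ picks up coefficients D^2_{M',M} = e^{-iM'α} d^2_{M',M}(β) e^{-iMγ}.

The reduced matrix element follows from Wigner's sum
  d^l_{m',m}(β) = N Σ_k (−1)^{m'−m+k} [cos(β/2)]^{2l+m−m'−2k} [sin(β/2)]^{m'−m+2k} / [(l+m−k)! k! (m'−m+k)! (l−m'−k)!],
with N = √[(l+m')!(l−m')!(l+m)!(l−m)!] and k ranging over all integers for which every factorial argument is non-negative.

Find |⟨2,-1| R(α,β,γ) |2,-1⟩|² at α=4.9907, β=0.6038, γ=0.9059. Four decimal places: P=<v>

P=0.3472

D^2_{-1,-1}(4.9907,0.6038,0.9059) = e^{-i·-1·4.9907}·d^2_{-1,-1}(0.6038)·e^{-i·-1·0.9059}. Compute d first:
c=cos(0.6038/2)=0.954773, s=sin(0.6038/2)=0.297335; N=√[1·6·1·6]=6.000000
The bounds max(0,m−m')=0 and min(l+m,l−m')=1 give 2 terms
  k=0: (−1)^0·6.0000/(6)·0.9548^4·0.2973^0 = +0.831000
  k=1: (−1)^1·6.0000/(2)·0.9548^2·0.2973^2 = -0.241776
d^2_{-1,-1}(0.6038) = +0.831000 -0.241776 = +0.589224
|D^2_{-1,-1}|² = |d^2_{-1,-1}(β)|² = (+0.589224)² = 0.347185 (the z-rotation phases have unit modulus)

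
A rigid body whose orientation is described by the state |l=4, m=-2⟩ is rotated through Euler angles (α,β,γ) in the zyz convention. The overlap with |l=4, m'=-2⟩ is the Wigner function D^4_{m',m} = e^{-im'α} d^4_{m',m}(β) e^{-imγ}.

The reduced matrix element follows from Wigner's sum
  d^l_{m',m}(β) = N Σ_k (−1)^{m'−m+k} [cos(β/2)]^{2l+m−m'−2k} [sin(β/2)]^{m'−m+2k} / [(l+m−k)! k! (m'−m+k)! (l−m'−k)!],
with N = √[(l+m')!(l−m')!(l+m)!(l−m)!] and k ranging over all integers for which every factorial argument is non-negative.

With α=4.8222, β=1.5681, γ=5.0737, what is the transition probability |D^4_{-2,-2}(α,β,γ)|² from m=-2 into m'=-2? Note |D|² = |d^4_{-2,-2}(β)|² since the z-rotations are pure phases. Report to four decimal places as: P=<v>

First d^4_{-2,-2}(β=1.5681), then the phase factors e^{-i(-2)α} and e^{-i(-2)γ}:
With c≡cos(β/2)=0.708059 and s≡sin(β/2)=0.706153, N=[2·720·2·720]^{1/2}=1440.000000
k∈{0,1,2} keeps every argument non-negative
  k=0: (−1)^0·1440.0000/(1440)·0.7081^8·0.7062^0 = +0.063177
  k=1: (−1)^1·1440.0000/(120)·0.7081^6·0.7062^2 = -0.754044
  k=2: (−1)^2·1440.0000/(96)·0.7081^4·0.7062^4 = +0.937486
d^4_{-2,-2}(1.5681) = +0.063177 -0.754044 +0.937486 = +0.246619
|D^4_{-2,-2}|² = |d^4_{-2,-2}(β)|² = (+0.246619)² = 0.060821 (the z-rotation phases have unit modulus)

P=0.0608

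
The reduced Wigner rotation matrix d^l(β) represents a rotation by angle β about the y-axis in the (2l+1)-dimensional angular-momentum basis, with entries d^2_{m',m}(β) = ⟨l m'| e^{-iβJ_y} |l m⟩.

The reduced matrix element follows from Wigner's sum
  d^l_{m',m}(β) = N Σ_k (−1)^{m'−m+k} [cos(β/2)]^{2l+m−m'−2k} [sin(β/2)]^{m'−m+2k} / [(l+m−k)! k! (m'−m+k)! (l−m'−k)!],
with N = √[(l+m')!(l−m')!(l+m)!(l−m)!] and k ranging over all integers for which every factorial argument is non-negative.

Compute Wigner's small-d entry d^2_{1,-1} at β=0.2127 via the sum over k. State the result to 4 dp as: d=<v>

d^2_{1,-1}(β=0.2127) via Wigner's sum:
c=cos(0.2127/2)=0.994350, s=sin(0.2127/2)=0.106150; N=√[6·1·1·6]=6.000000
k∈{0,1} keeps every argument non-negative
  k=0: (−1)^2·6.0000/(2)·0.9944^2·0.1061^2 = +0.033422
  k=1: (−1)^3·6.0000/(6)·0.9944^0·0.1061^4 = -0.000127
d^2_{1,-1}(0.2127) = +0.033422 -0.000127 = +0.033295

d=0.0333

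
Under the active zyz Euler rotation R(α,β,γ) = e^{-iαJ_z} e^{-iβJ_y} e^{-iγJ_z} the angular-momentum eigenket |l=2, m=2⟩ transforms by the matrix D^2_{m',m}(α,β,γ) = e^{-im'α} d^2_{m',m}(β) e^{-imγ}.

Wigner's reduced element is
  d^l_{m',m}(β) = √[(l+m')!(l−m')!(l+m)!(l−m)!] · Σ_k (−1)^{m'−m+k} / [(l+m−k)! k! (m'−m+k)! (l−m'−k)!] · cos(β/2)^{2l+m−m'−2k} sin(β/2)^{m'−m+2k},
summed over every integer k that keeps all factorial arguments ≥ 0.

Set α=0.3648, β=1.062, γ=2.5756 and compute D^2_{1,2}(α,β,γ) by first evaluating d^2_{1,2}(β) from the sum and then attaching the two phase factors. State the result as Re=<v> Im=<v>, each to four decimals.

Split into d^2_{1,2}(β=1.062) × two z-phases.
With c≡cos(β/2)=0.862301 and s≡sin(β/2)=0.506396, N=[6·1·24·1]^{1/2}=12.000000
The bounds max(0,m−m')=1 and min(l+m,l−m')=1 give 1 term
  k=1: (−1)^0·12.0000/(6)·0.8623^3·0.5064^1 = +0.649377
d^2_{1,2}(1.062) = +0.649377
D = (+0.934195-0.356762i)·(+0.649377)·(+0.424863+0.905257i) = +0.467465+0.450740i

Re=0.4675 Im=0.4507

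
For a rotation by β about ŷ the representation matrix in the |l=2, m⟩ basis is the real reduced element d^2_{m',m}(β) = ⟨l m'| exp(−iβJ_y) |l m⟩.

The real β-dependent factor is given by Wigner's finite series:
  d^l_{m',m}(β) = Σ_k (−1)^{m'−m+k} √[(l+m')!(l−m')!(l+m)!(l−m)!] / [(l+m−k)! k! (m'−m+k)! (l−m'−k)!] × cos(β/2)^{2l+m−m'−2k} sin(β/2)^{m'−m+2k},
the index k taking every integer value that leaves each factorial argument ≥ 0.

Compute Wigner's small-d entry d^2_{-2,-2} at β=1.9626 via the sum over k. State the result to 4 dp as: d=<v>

d=0.0955

d^2_{-2,-2}(β=1.9626) via Wigner's sum:
c=cos(1.9626/2)=0.555942, s=sin(1.9626/2)=0.831221; N=√[1·24·1·24]=24.000000
Admissible k: 0..0 (factorial args all ≥0)
  k=0: (−1)^0·24.0000/(24)·0.5559^4·0.8312^0 = +0.095525
d^2_{-2,-2}(1.9626) = +0.095525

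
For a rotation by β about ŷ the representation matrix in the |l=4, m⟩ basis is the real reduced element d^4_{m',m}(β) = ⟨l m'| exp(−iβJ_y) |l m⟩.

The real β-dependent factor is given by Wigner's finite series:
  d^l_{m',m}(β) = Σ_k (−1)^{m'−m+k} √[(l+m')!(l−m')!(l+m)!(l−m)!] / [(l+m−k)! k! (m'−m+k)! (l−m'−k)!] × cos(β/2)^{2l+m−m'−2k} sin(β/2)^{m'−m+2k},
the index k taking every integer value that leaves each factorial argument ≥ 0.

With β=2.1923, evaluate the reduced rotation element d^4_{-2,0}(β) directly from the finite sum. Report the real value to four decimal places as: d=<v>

d^4_{-2,0}(β=2.1923) via Wigner's sum:
c=cos(2.1923/2)=0.457024, s=sin(2.1923/2)=0.889454; N=√[2·720·24·24]=910.735966
Admissible k: 2..4 (factorial args all ≥0)
  k=2: (−1)^0·910.7360/(96)·0.4570^6·0.8895^2 = +0.068391
  k=3: (−1)^1·910.7360/(36)·0.4570^4·0.8895^4 = -0.690781
  k=4: (−1)^2·910.7360/(96)·0.4570^2·0.8895^6 = +0.981163
d^4_{-2,0}(2.1923) = +0.068391 -0.690781 +0.981163 = +0.358774

d=0.3588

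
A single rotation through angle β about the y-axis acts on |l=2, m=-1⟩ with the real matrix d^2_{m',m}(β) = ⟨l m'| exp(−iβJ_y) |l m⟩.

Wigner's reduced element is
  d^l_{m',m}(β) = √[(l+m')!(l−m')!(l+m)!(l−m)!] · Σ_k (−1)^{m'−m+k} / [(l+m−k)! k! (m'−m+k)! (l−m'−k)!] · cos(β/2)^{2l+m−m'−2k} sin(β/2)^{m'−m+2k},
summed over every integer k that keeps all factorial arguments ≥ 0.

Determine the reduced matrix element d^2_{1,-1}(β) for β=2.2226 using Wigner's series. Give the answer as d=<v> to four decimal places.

d=-0.1713

d^2_{1,-1}(β=2.2226) via Wigner's sum:
c=cos(2.2226/2)=0.443497, s=sin(2.2226/2)=0.896276; N=√[6·1·1·6]=6.000000
k: max(0,(-1)−(1))=0 … min(2+(-1),2−(1))=1
  k=0: (−1)^2·6.0000/(2)·0.4435^2·0.8963^2 = +0.474008
  k=1: (−1)^3·6.0000/(6)·0.4435^0·0.8963^4 = -0.645308
d^2_{1,-1}(2.2226) = +0.474008 -0.645308 = -0.171300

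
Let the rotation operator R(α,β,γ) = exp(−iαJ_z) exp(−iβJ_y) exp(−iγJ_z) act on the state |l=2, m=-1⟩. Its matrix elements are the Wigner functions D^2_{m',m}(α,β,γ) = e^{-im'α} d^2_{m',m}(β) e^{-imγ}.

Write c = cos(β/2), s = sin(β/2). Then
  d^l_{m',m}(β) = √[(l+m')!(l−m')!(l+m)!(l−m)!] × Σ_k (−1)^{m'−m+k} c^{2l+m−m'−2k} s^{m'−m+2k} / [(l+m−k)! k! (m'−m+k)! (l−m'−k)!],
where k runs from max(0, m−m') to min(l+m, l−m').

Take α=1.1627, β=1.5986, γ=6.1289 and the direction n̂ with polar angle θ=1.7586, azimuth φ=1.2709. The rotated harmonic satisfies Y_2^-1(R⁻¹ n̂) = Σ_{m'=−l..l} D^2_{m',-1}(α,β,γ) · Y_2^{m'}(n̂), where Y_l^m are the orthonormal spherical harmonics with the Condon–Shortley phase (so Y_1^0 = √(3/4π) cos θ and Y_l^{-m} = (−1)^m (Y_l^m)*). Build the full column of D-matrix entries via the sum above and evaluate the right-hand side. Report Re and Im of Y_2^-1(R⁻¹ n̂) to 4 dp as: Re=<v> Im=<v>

Need the full column D^2_{m',-1} for m'=−2..2 at α=1.1627, β=1.5986, γ=6.1289.
cos(β/2)=0.697209, sin(β/2)=0.716868
d^2_{-2,-1}: single k=1 term ⇒ +0.485912;  D = -0.274494+0.400953i
d^2_{-1,-1}: k∈[0..1] ⇒ +0.236293 -0.749420 = -0.513127;  D = -0.273601-0.434099i
d^2_{0,-1}: k∈[0..1] ⇒ -0.595118 +0.629153 = +0.034035;  D = +0.033631-0.005230i
d^2_{1,-1}: k∈[0..1] ⇒ +0.749420 -0.264093 = +0.485327;  D = +0.121863-0.469778i
d^2_{2,-1}: single k=0 term ⇒ -0.513701;  D = +0.405219+0.315732i
Y_2^{m'}(θ=1.7586,φ=1.2709) and Σ D·Y over m':
  (-0.2745+0.4010i)·(-0.3077-0.2104i)  (-0.2736-0.4341i)·(-0.0419+0.1354i)  (+0.0336-0.0052i)·(-0.2824+0.0000i)  (+0.1219-0.4698i)·(+0.0419+0.1354i)  (+0.4052+0.3157i)·(-0.3077+0.2104i)
Y_2^-1(R⁻¹ n̂) = +0.107125-0.098069i

Re=0.1071 Im=-0.0981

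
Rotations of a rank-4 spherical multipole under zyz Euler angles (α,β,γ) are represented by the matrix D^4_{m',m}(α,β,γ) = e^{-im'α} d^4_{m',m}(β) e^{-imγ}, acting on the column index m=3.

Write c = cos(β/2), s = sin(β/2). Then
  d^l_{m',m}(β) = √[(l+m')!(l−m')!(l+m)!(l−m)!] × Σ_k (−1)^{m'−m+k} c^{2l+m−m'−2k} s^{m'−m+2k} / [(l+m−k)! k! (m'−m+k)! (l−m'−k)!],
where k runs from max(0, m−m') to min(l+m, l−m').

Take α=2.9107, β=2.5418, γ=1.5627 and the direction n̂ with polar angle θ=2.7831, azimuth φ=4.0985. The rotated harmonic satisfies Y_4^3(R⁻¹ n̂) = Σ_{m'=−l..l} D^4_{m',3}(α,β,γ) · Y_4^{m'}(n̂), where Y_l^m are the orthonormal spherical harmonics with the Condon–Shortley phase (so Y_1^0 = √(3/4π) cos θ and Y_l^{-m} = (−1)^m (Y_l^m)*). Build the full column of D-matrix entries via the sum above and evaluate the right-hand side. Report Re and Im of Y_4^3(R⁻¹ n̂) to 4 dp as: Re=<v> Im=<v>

Re=0.1448 Im=0.0664

Need the full column D^4_{m',3} for m'=−4..4 at α=2.9107, β=2.5418, γ=1.5627.
cos(β/2)=0.295421, sin(β/2)=0.955367
d^4_{-4,3}: single k=7 term ⇒ +0.606986;  D = +0.475197+0.377650i
d^4_{-3,3}: k∈[6..7] ⇒ +0.464518 -0.694005 = -0.229486;  D = +0.142218+0.180106i
d^4_{-2,3}: k∈[5..6] ⇒ +0.230336 -0.802967 = -0.572631;  D = -0.242608-0.518698i
d^4_{-1,3}: k∈[4..5] ⇒ +0.083940 -0.526714 = -0.442775;  D = +0.090830+0.433359i
d^4_{0,3}: k∈[3..4] ⇒ +0.023216 -0.242795 = -0.219580;  D = +0.005333-0.219515i
d^4_{1,3}: k∈[2..3] ⇒ +0.004816 -0.083940 = -0.079124;  D = -0.019973+0.076562i
d^4_{2,3}: k∈[1..2] ⇒ +0.000702 -0.022024 = -0.021322;  D = +0.009961-0.018853i
d^4_{3,3}: k∈[0..1] ⇒ +0.000058 -0.004247 = -0.004189;  D = -0.002753+0.003158i
d^4_{4,3}: single k=0 term ⇒ -0.000531;  D = +0.000431-0.000310i
Y_4^{m'}(θ=2.7831,φ=4.0985) and Σ D·Y over m':
  (+0.4752+0.3776i)·(-0.0052+0.0042i)  (+0.1422+0.1801i)·(-0.0488-0.0135i)  (-0.2426-0.5187i)·(-0.0712-0.1993i)  (+0.0908+0.4334i)·(+0.2810-0.3987i)  (+0.0053-0.2195i)·(+0.3815+0.0000i)  (-0.0200+0.0766i)·(-0.2810-0.3987i)  (+0.0100-0.0189i)·(-0.0712+0.1993i)  (-0.0028+0.0032i)·(+0.0488-0.0135i)  (+0.0004-0.0003i)·(-0.0052-0.0042i)
Y_4^3(R⁻¹ n̂) = +0.144780+0.066389i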